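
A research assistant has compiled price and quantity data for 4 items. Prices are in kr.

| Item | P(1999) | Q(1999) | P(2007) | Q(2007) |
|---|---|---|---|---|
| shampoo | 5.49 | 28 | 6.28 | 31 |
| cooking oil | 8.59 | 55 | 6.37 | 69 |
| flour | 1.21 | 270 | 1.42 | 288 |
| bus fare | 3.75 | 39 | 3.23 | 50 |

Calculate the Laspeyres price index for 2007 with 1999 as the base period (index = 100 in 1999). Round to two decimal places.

Laspeyres price index uses base-period quantities as weights.
ΣP(2007)·Q(1999) = 6.28×28 + 6.37×55 + 1.42×270 + 3.23×39 = 175.84 + 350.35 + 383.4 + 125.97 = 1035.56
ΣP(1999)·Q(1999) = 5.49×28 + 8.59×55 + 1.21×270 + 3.75×39 = 153.72 + 472.45 + 326.7 + 146.25 = 1099.12
Index = 1035.56 / 1099.12 × 100 = 94.2172

94.22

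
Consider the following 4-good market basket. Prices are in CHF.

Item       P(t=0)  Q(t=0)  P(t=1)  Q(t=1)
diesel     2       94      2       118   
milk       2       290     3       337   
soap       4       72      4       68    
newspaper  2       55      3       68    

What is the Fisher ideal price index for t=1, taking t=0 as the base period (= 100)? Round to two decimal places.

130.16

Laspeyres component (base-period weights):
ΣP(t=1)Q(t=0) = 2×94 + 3×290 + 4×72 + 3×55 = 188 + 870 + 288 + 165 = 1511
ΣP(t=0)Q(t=0) = 2×94 + 2×290 + 4×72 + 2×55 = 188 + 580 + 288 + 110 = 1166
L = 1511 / 1166 × 100 = 129.5883
Paasche component (current-period weights):
ΣP(t=1)Q(t=1) = 2×118 + 3×337 + 4×68 + 3×68 = 236 + 1011 + 272 + 204 = 1723
ΣP(t=0)Q(t=1) = 2×118 + 2×337 + 4×68 + 2×68 = 236 + 674 + 272 + 136 = 1318
P = 1723 / 1318 × 100 = 130.7284
Fisher = √(L × P) = √(129.5883 × 130.7284) = 130.1571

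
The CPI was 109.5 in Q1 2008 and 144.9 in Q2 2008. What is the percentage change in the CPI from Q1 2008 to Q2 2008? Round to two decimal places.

32.33%

Change = (144.9 − 109.5) / 109.5 × 100
       = 35.4 / 109.5 × 100 = 32.3288%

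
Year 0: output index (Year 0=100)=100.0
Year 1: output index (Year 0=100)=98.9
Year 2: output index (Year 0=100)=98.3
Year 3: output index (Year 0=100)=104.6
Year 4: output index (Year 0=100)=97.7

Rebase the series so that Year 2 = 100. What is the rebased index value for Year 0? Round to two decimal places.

Rebased(Year 0) = 100.0 / 98.3 × 100 = 101.7294

101.73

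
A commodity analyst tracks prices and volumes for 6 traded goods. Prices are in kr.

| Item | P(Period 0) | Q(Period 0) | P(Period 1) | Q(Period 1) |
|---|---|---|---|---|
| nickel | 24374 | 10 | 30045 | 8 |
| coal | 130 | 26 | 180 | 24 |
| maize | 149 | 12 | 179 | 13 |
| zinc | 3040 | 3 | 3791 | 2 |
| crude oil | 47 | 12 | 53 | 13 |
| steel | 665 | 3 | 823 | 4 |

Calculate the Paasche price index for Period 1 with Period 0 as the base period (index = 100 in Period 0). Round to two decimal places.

Paasche price index uses current-period quantities as weights.
ΣP(Period 1)·Q(Period 1) = 30045×8 + 180×24 + 179×13 + 3791×2 + 53×13 + 823×4 = 240360 + 4320 + 2327 + 7582 + 689 + 3292 = 258570
ΣP(Period 0)·Q(Period 1) = 24374×8 + 130×24 + 149×13 + 3040×2 + 47×13 + 665×4 = 194992 + 3120 + 1937 + 6080 + 611 + 2660 = 209400
Index = 258570 / 209400 × 100 = 123.4814

123.48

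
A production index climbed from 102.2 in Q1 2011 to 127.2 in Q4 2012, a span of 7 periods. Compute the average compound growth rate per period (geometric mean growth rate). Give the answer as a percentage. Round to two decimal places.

3.18%

Growth factor = (127.2/102.2)^(1/7) = (1.244618)^(1/7) = 1.031755
Growth rate = 1.031755 − 1 = 0.031755 = 3.1755%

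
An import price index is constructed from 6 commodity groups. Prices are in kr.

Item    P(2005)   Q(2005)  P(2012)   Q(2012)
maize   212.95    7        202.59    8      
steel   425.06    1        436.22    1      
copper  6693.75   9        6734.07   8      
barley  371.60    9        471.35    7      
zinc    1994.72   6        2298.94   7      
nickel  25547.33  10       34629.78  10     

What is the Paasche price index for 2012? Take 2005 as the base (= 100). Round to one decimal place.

128.7

Paasche price index uses current-period quantities as weights.
ΣP(2012)·Q(2012) = 202.59×8 + 436.22×1 + 6734.07×8 + 471.35×7 + 2298.94×7 + 34629.78×10 = 1620.72 + 436.22 + 53872.56 + 3299.45 + 16092.58 + 346297.8 = 421619.33
ΣP(2005)·Q(2012) = 212.95×8 + 425.06×1 + 6693.75×8 + 371.60×7 + 1994.72×7 + 25547.33×10 = 1703.6 + 425.06 + 53550 + 2601.2 + 13963.04 + 255473.3 = 327716.2
Index = 421619.33 / 327716.2 × 100 = 128.6538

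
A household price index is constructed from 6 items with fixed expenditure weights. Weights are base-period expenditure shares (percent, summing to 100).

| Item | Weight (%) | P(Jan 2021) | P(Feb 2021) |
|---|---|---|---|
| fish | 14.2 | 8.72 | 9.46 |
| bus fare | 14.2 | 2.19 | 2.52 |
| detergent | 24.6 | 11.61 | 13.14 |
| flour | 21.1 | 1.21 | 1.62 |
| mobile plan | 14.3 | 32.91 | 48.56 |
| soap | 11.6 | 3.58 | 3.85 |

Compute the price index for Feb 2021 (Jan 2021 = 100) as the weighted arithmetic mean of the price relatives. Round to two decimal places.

fish: 14.2 × (9.46/8.72) = 14.2 × 1.084862 = 15.4050
bus fare: 14.2 × (2.52/2.19) = 14.2 × 1.150685 = 16.3397
detergent: 24.6 × (13.14/11.61) = 24.6 × 1.131783 = 27.8419
flour: 21.1 × (1.62/1.21) = 21.1 × 1.338843 = 28.2496
mobile plan: 14.3 × (48.56/32.91) = 14.3 × 1.475539 = 21.1002
soap: 11.6 × (3.85/3.58) = 11.6 × 1.075419 = 12.4749
Index = Σ wᵢ·(p₁ᵢ/p₀ᵢ) = 15.4050 + 16.3397 + 27.8419 + 28.2496 + 21.1002 + 12.4749 = 121.4113

121.41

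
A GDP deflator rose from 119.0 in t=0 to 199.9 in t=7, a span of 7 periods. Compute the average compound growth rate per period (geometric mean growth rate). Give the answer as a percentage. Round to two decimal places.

7.69%

Growth factor = (199.9/119.0)^(1/7) = (1.679832)^(1/7) = 1.076914
Growth rate = 1.076914 − 1 = 0.076914 = 7.6914%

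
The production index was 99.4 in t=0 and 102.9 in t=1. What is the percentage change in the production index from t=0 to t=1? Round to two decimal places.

Change = (102.9 − 99.4) / 99.4 × 100
       = 3.5 / 99.4 × 100 = 3.5211%

3.52%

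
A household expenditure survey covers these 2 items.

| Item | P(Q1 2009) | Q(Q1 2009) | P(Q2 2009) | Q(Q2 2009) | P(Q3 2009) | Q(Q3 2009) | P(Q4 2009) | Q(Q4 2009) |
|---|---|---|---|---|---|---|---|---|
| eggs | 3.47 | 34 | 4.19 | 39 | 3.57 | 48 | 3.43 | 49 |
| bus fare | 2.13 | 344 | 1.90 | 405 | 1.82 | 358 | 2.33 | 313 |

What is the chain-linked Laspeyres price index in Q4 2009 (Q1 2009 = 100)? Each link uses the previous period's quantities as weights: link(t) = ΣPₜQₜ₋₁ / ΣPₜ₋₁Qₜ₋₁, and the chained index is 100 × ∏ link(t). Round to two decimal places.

Link Q1 2009→Q2 2009:
ΣP(Q2 2009)Q(Q1 2009) = 4.19×34 + 1.90×344 = 142.46 + 653.6 = 796.06
ΣP(Q1 2009)Q(Q1 2009) = 3.47×34 + 2.13×344 = 117.98 + 732.72 = 850.7
link = 796.06/850.7 = 0.935771
Link Q2 2009→Q3 2009:
ΣP(Q3 2009)Q(Q2 2009) = 3.57×39 + 1.82×405 = 139.23 + 737.1 = 876.33
ΣP(Q2 2009)Q(Q2 2009) = 4.19×39 + 1.90×405 = 163.41 + 769.5 = 932.91
link = 876.33/932.91 = 0.939351
Link Q3 2009→Q4 2009:
ΣP(Q4 2009)Q(Q3 2009) = 3.43×48 + 2.33×358 = 164.64 + 834.14 = 998.78
ΣP(Q3 2009)Q(Q3 2009) = 3.57×48 + 1.82×358 = 171.36 + 651.56 = 822.92
link = 998.78/822.92 = 1.213702
Chained index = 100 × 0.935771 × 0.939351 × 1.213702 = 106.6865

106.69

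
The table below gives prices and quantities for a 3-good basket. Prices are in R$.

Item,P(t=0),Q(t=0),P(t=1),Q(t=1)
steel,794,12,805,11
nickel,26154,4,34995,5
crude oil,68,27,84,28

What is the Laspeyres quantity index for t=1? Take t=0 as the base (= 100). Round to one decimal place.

Laspeyres quantity index uses base-period prices as weights.
ΣP(t=0)·Q(t=1) = 794×11 + 26154×5 + 68×28 = 8734 + 130770 + 1904 = 141408
ΣP(t=0)·Q(t=0) = 794×12 + 26154×4 + 68×27 = 9528 + 104616 + 1836 = 115980
Index = 141408 / 115980 × 100 = 121.9245

121.9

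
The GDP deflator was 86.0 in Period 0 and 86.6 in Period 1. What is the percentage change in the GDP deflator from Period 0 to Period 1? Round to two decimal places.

Change = (86.6 − 86.0) / 86.0 × 100
       = 0.6 / 86.0 × 100 = 0.6977%

0.70%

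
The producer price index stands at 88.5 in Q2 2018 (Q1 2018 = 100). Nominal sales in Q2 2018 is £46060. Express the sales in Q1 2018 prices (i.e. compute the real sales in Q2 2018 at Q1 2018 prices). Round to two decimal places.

Real = Nominal ÷ (Index/100) = 46060 ÷ (88.5/100)
     = 46060 ÷ 0.885 = 52045.1977

52045.20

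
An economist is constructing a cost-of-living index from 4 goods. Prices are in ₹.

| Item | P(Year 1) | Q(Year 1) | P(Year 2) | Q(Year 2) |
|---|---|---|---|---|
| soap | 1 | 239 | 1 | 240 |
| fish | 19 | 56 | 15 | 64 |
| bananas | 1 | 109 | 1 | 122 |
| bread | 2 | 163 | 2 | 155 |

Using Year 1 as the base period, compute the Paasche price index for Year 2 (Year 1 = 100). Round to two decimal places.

Paasche price index uses current-period quantities as weights.
ΣP(Year 2)·Q(Year 2) = 1×240 + 15×64 + 1×122 + 2×155 = 240 + 960 + 122 + 310 = 1632
ΣP(Year 1)·Q(Year 2) = 1×240 + 19×64 + 1×122 + 2×155 = 240 + 1216 + 122 + 310 = 1888
Index = 1632 / 1888 × 100 = 86.4407

86.44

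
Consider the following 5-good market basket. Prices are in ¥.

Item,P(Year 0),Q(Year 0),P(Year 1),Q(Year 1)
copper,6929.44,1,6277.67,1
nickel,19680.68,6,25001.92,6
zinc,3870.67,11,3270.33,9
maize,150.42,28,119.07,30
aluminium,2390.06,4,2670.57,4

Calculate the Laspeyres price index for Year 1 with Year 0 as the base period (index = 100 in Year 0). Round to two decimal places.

113.74

Laspeyres price index uses base-period quantities as weights.
ΣP(Year 1)·Q(Year 0) = 6277.67×1 + 25001.92×6 + 3270.33×11 + 119.07×28 + 2670.57×4 = 6277.67 + 150011.52 + 35973.63 + 3333.96 + 10682.28 = 206279.06
ΣP(Year 0)·Q(Year 0) = 6929.44×1 + 19680.68×6 + 3870.67×11 + 150.42×28 + 2390.06×4 = 6929.44 + 118084.08 + 42577.37 + 4211.76 + 9560.24 = 181362.89
Index = 206279.06 / 181362.89 × 100 = 113.7383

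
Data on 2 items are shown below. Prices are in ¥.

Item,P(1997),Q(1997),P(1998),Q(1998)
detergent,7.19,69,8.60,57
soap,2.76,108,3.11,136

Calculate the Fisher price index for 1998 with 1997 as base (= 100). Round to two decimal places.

116.65

Laspeyres component (base-period weights):
ΣP(1998)Q(1997) = 8.60×69 + 3.11×108 = 593.4 + 335.88 = 929.28
ΣP(1997)Q(1997) = 7.19×69 + 2.76×108 = 496.11 + 298.08 = 794.19
L = 929.28 / 794.19 × 100 = 117.0098
Paasche component (current-period weights):
ΣP(1998)Q(1998) = 8.60×57 + 3.11×136 = 490.2 + 422.96 = 913.16
ΣP(1997)Q(1998) = 7.19×57 + 2.76×136 = 409.83 + 375.36 = 785.19
P = 913.16 / 785.19 × 100 = 116.2980
Fisher = √(L × P) = √(117.0098 × 116.2980) = 116.6533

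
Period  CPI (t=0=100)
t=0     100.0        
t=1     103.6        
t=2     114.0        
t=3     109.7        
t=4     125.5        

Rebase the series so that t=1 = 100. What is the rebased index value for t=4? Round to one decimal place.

121.1

Rebased(t=4) = 125.5 / 103.6 × 100 = 121.1390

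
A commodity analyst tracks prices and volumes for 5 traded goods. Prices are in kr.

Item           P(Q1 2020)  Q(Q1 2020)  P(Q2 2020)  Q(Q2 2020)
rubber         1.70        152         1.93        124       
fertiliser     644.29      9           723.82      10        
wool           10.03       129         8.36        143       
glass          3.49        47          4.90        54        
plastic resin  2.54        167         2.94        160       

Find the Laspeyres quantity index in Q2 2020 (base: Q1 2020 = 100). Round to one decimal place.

Laspeyres quantity index uses base-period prices as weights.
ΣP(Q1 2020)·Q(Q2 2020) = 1.70×124 + 644.29×10 + 10.03×143 + 3.49×54 + 2.54×160 = 210.8 + 6442.9 + 1434.29 + 188.46 + 406.4 = 8682.85
ΣP(Q1 2020)·Q(Q1 2020) = 1.70×152 + 644.29×9 + 10.03×129 + 3.49×47 + 2.54×167 = 258.4 + 5798.61 + 1293.87 + 164.03 + 424.18 = 7939.09
Index = 8682.85 / 7939.09 × 100 = 109.3683

109.4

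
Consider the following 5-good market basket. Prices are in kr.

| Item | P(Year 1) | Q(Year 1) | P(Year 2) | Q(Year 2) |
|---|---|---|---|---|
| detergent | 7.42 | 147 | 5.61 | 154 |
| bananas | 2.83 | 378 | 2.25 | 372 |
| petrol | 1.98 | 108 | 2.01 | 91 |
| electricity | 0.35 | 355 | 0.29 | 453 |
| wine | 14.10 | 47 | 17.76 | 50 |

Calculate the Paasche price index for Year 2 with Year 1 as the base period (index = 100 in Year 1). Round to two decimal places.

Paasche price index uses current-period quantities as weights.
ΣP(Year 2)·Q(Year 2) = 5.61×154 + 2.25×372 + 2.01×91 + 0.29×453 + 17.76×50 = 863.94 + 837 + 182.91 + 131.37 + 888 = 2903.22
ΣP(Year 1)·Q(Year 2) = 7.42×154 + 2.83×372 + 1.98×91 + 0.35×453 + 14.10×50 = 1142.68 + 1052.76 + 180.18 + 158.55 + 705 = 3239.17
Index = 2903.22 / 3239.17 × 100 = 89.6285

89.63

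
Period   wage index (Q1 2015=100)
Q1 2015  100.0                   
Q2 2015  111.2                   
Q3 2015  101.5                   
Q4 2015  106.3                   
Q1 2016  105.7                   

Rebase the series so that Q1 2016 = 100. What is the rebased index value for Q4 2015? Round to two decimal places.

Rebased(Q4 2015) = 106.3 / 105.7 × 100 = 100.5676

100.57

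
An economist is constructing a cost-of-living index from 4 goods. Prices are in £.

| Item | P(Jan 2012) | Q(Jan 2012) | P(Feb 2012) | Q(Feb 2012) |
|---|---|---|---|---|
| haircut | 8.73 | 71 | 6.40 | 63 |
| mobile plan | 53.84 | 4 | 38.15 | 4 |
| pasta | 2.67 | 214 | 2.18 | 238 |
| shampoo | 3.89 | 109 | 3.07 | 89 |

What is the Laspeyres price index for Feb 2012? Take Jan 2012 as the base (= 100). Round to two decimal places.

Laspeyres price index uses base-period quantities as weights.
ΣP(Feb 2012)·Q(Jan 2012) = 6.40×71 + 38.15×4 + 2.18×214 + 3.07×109 = 454.4 + 152.6 + 466.52 + 334.63 = 1408.15
ΣP(Jan 2012)·Q(Jan 2012) = 8.73×71 + 53.84×4 + 2.67×214 + 3.89×109 = 619.83 + 215.36 + 571.38 + 424.01 = 1830.58
Index = 1408.15 / 1830.58 × 100 = 76.9237

76.92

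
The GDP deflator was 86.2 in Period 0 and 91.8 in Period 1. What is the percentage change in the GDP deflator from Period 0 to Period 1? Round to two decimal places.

Change = (91.8 − 86.2) / 86.2 × 100
       = 5.6 / 86.2 × 100 = 6.4965%

6.50%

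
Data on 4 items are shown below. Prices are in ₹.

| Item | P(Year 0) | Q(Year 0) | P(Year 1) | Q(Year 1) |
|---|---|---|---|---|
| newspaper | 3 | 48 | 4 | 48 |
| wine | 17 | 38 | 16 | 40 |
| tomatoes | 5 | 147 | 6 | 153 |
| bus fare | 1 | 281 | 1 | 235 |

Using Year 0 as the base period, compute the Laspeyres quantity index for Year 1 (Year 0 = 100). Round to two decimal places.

101.00

Laspeyres quantity index uses base-period prices as weights.
ΣP(Year 0)·Q(Year 1) = 3×48 + 17×40 + 5×153 + 1×235 = 144 + 680 + 765 + 235 = 1824
ΣP(Year 0)·Q(Year 0) = 3×48 + 17×38 + 5×147 + 1×281 = 144 + 646 + 735 + 281 = 1806
Index = 1824 / 1806 × 100 = 100.9967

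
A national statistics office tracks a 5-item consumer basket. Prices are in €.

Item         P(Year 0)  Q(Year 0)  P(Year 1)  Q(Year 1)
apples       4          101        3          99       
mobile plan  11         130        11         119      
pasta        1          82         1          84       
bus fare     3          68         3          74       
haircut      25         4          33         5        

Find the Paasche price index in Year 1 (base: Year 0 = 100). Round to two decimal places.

Paasche price index uses current-period quantities as weights.
ΣP(Year 1)·Q(Year 1) = 3×99 + 11×119 + 1×84 + 3×74 + 33×5 = 297 + 1309 + 84 + 222 + 165 = 2077
ΣP(Year 0)·Q(Year 1) = 4×99 + 11×119 + 1×84 + 3×74 + 25×5 = 396 + 1309 + 84 + 222 + 125 = 2136
Index = 2077 / 2136 × 100 = 97.2378

97.24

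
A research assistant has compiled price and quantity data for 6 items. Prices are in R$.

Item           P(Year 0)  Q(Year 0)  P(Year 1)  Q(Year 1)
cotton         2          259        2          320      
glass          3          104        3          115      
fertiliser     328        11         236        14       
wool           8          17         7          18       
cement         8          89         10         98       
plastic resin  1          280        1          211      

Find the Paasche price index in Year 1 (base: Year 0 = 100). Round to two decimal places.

83.47

Paasche price index uses current-period quantities as weights.
ΣP(Year 1)·Q(Year 1) = 2×320 + 3×115 + 236×14 + 7×18 + 10×98 + 1×211 = 640 + 345 + 3304 + 126 + 980 + 211 = 5606
ΣP(Year 0)·Q(Year 1) = 2×320 + 3×115 + 328×14 + 8×18 + 8×98 + 1×211 = 640 + 345 + 4592 + 144 + 784 + 211 = 6716
Index = 5606 / 6716 × 100 = 83.4723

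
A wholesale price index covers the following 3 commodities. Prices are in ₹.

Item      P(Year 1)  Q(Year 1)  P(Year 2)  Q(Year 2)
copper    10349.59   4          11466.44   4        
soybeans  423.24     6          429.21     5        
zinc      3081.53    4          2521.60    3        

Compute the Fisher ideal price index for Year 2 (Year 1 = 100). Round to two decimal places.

Laspeyres component (base-period weights):
ΣP(Year 2)Q(Year 1) = 11466.44×4 + 429.21×6 + 2521.60×4 = 45865.76 + 2575.26 + 10086.4 = 58527.42
ΣP(Year 1)Q(Year 1) = 10349.59×4 + 423.24×6 + 3081.53×4 = 41398.36 + 2539.44 + 12326.12 = 56263.92
L = 58527.42 / 56263.92 × 100 = 104.0230
Paasche component (current-period weights):
ΣP(Year 2)Q(Year 2) = 11466.44×4 + 429.21×5 + 2521.60×3 = 45865.76 + 2146.05 + 7564.8 = 55576.61
ΣP(Year 1)Q(Year 2) = 10349.59×4 + 423.24×5 + 3081.53×3 = 41398.36 + 2116.2 + 9244.59 = 52759.15
P = 55576.61 / 52759.15 × 100 = 105.3402
Fisher = √(L × P) = √(104.0230 × 105.3402) = 104.6795

104.68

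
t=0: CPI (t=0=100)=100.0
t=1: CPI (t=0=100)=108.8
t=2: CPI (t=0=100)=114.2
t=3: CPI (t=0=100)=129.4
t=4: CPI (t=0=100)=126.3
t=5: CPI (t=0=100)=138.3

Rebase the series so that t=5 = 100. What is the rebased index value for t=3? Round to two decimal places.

Rebased(t=3) = 129.4 / 138.3 × 100 = 93.5647

93.56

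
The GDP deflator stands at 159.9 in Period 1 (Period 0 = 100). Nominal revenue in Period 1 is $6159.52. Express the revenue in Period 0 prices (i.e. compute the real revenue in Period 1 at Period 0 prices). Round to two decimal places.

3852.11

Real = Nominal ÷ (Index/100) = 6159.52 ÷ (159.9/100)
     = 6159.52 ÷ 1.599 = 3852.1076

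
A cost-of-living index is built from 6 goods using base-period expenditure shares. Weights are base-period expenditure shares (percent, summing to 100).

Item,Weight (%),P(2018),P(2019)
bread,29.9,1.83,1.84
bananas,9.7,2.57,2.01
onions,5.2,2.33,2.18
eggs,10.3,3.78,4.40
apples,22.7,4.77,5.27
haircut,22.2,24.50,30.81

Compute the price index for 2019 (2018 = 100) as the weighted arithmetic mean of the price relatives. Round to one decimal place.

107.5

bread: 29.9 × (1.84/1.83) = 29.9 × 1.005464 = 30.0634
bananas: 9.7 × (2.01/2.57) = 9.7 × 0.782101 = 7.5864
onions: 5.2 × (2.18/2.33) = 5.2 × 0.935622 = 4.8652
eggs: 10.3 × (4.40/3.78) = 10.3 × 1.164021 = 11.9894
apples: 22.7 × (5.27/4.77) = 22.7 × 1.104822 = 25.0795
haircut: 22.2 × (30.81/24.50) = 22.2 × 1.257551 = 27.9176
Index = Σ wᵢ·(p₁ᵢ/p₀ᵢ) = 30.0634 + 7.5864 + 4.8652 + 11.9894 + 25.0795 + 27.9176 = 107.5015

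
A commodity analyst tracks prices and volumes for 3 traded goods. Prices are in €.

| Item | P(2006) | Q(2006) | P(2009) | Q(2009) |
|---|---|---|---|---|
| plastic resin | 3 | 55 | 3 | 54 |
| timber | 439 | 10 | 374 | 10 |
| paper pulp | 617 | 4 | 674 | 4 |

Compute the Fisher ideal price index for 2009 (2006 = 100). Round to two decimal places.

93.99

Laspeyres component (base-period weights):
ΣP(2009)Q(2006) = 3×55 + 374×10 + 674×4 = 165 + 3740 + 2696 = 6601
ΣP(2006)Q(2006) = 3×55 + 439×10 + 617×4 = 165 + 4390 + 2468 = 7023
L = 6601 / 7023 × 100 = 93.9912
Paasche component (current-period weights):
ΣP(2009)Q(2009) = 3×54 + 374×10 + 674×4 = 162 + 3740 + 2696 = 6598
ΣP(2006)Q(2009) = 3×54 + 439×10 + 617×4 = 162 + 4390 + 2468 = 7020
P = 6598 / 7020 × 100 = 93.9886
Fisher = √(L × P) = √(93.9912 × 93.9886) = 93.9899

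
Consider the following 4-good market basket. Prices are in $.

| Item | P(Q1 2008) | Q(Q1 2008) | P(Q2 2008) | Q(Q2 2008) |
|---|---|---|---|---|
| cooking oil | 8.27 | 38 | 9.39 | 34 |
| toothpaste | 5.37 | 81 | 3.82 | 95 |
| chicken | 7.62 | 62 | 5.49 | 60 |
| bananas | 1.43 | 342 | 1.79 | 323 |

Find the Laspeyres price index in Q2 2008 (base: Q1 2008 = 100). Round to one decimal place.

Laspeyres price index uses base-period quantities as weights.
ΣP(Q2 2008)·Q(Q1 2008) = 9.39×38 + 3.82×81 + 5.49×62 + 1.79×342 = 356.82 + 309.42 + 340.38 + 612.18 = 1618.8
ΣP(Q1 2008)·Q(Q1 2008) = 8.27×38 + 5.37×81 + 7.62×62 + 1.43×342 = 314.26 + 434.97 + 472.44 + 489.06 = 1710.73
Index = 1618.8 / 1710.73 × 100 = 94.6263

94.6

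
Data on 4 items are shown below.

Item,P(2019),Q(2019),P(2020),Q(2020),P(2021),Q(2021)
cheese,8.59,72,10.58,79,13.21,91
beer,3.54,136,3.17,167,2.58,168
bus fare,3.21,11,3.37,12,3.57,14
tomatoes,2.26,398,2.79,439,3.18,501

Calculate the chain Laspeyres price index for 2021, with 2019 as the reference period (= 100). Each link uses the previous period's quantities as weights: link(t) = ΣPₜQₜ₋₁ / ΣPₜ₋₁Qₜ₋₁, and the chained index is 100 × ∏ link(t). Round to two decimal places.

Link 2019→2020:
ΣP(2020)Q(2019) = 10.58×72 + 3.17×136 + 3.37×11 + 2.79×398 = 761.76 + 431.12 + 37.07 + 1110.42 = 2340.37
ΣP(2019)Q(2019) = 8.59×72 + 3.54×136 + 3.21×11 + 2.26×398 = 618.48 + 481.44 + 35.31 + 899.48 = 2034.71
link = 2340.37/2034.71 = 1.150223
Link 2020→2021:
ΣP(2021)Q(2020) = 13.21×79 + 2.58×167 + 3.57×12 + 3.18×439 = 1043.59 + 430.86 + 42.84 + 1396.02 = 2913.31
ΣP(2020)Q(2020) = 10.58×79 + 3.17×167 + 3.37×12 + 2.79×439 = 835.82 + 529.39 + 40.44 + 1224.81 = 2630.46
link = 2913.31/2630.46 = 1.107529
Chained index = 100 × 1.150223 × 1.107529 = 127.3905

127.39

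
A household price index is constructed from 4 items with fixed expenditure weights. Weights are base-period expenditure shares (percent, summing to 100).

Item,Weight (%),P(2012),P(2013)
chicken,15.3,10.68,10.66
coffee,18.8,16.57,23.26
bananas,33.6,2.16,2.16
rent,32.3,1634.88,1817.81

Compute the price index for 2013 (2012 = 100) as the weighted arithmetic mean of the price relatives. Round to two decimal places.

chicken: 15.3 × (10.66/10.68) = 15.3 × 0.998127 = 15.2713
coffee: 18.8 × (23.26/16.57) = 18.8 × 1.403742 = 26.3903
bananas: 33.6 × (2.16/2.16) = 33.6 × 1.000000 = 33.6000
rent: 32.3 × (1817.81/1634.88) = 32.3 × 1.111892 = 35.9141
Index = Σ wᵢ·(p₁ᵢ/p₀ᵢ) = 15.2713 + 26.3903 + 33.6000 + 35.9141 = 111.1758

111.18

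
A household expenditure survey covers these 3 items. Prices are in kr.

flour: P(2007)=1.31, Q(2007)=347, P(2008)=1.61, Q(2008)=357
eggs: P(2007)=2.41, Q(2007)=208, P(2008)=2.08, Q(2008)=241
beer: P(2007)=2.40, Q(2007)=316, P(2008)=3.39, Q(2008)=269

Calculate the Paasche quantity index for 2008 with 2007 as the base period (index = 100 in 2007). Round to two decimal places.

Paasche quantity index uses current-period prices as weights.
ΣP(2008)·Q(2008) = 1.61×357 + 2.08×241 + 3.39×269 = 574.77 + 501.28 + 911.91 = 1987.96
ΣP(2008)·Q(2007) = 1.61×347 + 2.08×208 + 3.39×316 = 558.67 + 432.64 + 1071.24 = 2062.55
Index = 1987.96 / 2062.55 × 100 = 96.3836

96.38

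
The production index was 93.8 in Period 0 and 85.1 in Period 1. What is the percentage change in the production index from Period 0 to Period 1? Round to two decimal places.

-9.28%

Change = (85.1 − 93.8) / 93.8 × 100
       = -8.7 / 93.8 × 100 = -9.2751%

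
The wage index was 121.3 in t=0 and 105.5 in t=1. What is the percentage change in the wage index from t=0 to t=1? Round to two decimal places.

-13.03%

Change = (105.5 − 121.3) / 121.3 × 100
       = -15.8 / 121.3 × 100 = -13.0256%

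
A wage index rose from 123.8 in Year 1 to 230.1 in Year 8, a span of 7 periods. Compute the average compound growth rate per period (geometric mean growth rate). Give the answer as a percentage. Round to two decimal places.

9.26%

Growth factor = (230.1/123.8)^(1/7) = (1.858643)^(1/7) = 1.092588
Growth rate = 1.092588 − 1 = 0.092588 = 9.2588%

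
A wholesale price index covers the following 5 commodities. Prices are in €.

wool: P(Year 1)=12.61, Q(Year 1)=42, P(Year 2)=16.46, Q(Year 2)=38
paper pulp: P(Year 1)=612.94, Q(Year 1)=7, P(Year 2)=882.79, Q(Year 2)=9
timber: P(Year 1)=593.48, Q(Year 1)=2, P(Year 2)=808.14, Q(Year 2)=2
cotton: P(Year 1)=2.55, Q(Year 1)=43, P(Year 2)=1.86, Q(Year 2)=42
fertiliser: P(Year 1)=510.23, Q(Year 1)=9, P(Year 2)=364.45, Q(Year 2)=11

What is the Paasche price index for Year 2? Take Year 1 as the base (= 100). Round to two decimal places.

110.63

Paasche price index uses current-period quantities as weights.
ΣP(Year 2)·Q(Year 2) = 16.46×38 + 882.79×9 + 808.14×2 + 1.86×42 + 364.45×11 = 625.48 + 7945.11 + 1616.28 + 78.12 + 4008.95 = 14273.94
ΣP(Year 1)·Q(Year 2) = 12.61×38 + 612.94×9 + 593.48×2 + 2.55×42 + 510.23×11 = 479.18 + 5516.46 + 1186.96 + 107.1 + 5612.53 = 12902.23
Index = 14273.94 / 12902.23 × 100 = 110.6316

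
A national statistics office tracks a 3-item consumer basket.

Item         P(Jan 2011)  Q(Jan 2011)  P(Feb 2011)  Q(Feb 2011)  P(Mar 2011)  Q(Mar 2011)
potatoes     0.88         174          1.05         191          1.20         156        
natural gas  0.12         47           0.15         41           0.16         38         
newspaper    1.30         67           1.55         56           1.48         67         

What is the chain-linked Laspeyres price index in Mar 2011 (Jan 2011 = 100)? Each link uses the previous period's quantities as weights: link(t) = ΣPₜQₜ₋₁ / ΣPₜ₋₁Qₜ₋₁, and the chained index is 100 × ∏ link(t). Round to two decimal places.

Link Jan 2011→Feb 2011:
ΣP(Feb 2011)Q(Jan 2011) = 1.05×174 + 0.15×47 + 1.55×67 = 182.7 + 7.05 + 103.85 = 293.6
ΣP(Jan 2011)Q(Jan 2011) = 0.88×174 + 0.12×47 + 1.30×67 = 153.12 + 5.64 + 87.1 = 245.86
link = 293.6/245.86 = 1.194176
Link Feb 2011→Mar 2011:
ΣP(Mar 2011)Q(Feb 2011) = 1.20×191 + 0.16×41 + 1.48×56 = 229.2 + 6.56 + 82.88 = 318.64
ΣP(Feb 2011)Q(Feb 2011) = 1.05×191 + 0.15×41 + 1.55×56 = 200.55 + 6.15 + 86.8 = 293.5
link = 318.64/293.5 = 1.085656
Chained index = 100 × 1.194176 × 1.085656 = 129.6464

129.65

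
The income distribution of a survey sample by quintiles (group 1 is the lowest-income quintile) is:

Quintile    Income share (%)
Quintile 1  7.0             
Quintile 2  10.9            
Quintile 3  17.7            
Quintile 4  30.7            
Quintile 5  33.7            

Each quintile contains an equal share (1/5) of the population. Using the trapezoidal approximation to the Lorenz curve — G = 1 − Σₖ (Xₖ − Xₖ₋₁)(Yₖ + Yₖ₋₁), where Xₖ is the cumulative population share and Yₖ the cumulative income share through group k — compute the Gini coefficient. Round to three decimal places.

Cumulative income shares Yₖ: 0.0700, 0.1790, 0.3560, 0.6630, 1.0000
Σ (Xₖ−Xₖ₋₁)(Yₖ+Yₖ₋₁) = (1/5)(0.0700+0.0000) + (1/5)(0.1790+0.0700) + (1/5)(0.3560+0.1790) + (1/5)(0.6630+0.3560) + (1/5)(1.0000+0.6630)
  = 0.0140 + 0.0498 + 0.1070 + 0.2038 + 0.3326 = 0.7072
G = 1 − 0.7072 = 0.2928

0.293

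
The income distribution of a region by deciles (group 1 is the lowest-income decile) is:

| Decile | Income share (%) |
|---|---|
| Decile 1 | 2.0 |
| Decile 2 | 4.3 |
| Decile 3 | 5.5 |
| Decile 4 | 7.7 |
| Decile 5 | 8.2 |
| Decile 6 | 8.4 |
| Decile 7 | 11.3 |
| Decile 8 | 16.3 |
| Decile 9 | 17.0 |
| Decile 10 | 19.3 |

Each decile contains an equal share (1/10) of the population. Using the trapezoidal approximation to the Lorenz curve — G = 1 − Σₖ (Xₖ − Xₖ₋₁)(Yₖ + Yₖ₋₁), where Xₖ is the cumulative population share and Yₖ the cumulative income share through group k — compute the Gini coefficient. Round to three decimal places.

Cumulative income shares Yₖ: 0.0200, 0.0630, 0.1180, 0.1950, 0.2770, 0.3610, 0.4740, 0.6370, 0.8070, 1.0000
Σ (Xₖ−Xₖ₋₁)(Yₖ+Yₖ₋₁) = (1/10)(0.0200+0.0000) + (1/10)(0.0630+0.0200) + (1/10)(0.1180+0.0630) + (1/10)(0.1950+0.1180) + (1/10)(0.2770+0.1950) + (1/10)(0.3610+0.2770) + (1/10)(0.4740+0.3610) + (1/10)(0.6370+0.4740) + (1/10)(0.8070+0.6370) + (1/10)(1.0000+0.8070)
  = 0.0020 + 0.0083 + 0.0181 + 0.0313 + 0.0472 + 0.0638 + 0.0835 + 0.1111 + 0.1444 + 0.1807 = 0.6904
G = 1 − 0.6904 = 0.3096

0.310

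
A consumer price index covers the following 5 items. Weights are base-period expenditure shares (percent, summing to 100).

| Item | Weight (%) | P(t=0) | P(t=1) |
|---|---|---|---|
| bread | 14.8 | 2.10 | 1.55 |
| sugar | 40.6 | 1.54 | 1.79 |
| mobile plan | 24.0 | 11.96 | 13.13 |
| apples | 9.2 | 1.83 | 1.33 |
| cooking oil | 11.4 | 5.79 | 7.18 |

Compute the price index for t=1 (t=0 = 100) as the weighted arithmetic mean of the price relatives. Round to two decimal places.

105.29

bread: 14.8 × (1.55/2.10) = 14.8 × 0.738095 = 10.9238
sugar: 40.6 × (1.79/1.54) = 40.6 × 1.162338 = 47.1909
mobile plan: 24.0 × (13.13/11.96) = 24.0 × 1.097826 = 26.3478
apples: 9.2 × (1.33/1.83) = 9.2 × 0.726776 = 6.6863
cooking oil: 11.4 × (7.18/5.79) = 11.4 × 1.240069 = 14.1368
Index = Σ wᵢ·(p₁ᵢ/p₀ᵢ) = 10.9238 + 47.1909 + 26.3478 + 6.6863 + 14.1368 = 105.2857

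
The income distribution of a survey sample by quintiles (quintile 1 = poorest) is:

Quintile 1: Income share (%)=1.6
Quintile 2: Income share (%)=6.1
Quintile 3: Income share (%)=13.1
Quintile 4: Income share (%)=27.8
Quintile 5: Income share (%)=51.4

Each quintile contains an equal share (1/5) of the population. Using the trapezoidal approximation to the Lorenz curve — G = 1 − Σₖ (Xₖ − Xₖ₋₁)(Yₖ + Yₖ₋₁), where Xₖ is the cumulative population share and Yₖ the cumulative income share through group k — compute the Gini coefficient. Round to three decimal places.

0.485

Cumulative income shares Yₖ: 0.0160, 0.0770, 0.2080, 0.4860, 1.0000
Σ (Xₖ−Xₖ₋₁)(Yₖ+Yₖ₋₁) = (1/5)(0.0160+0.0000) + (1/5)(0.0770+0.0160) + (1/5)(0.2080+0.0770) + (1/5)(0.4860+0.2080) + (1/5)(1.0000+0.4860)
  = 0.0032 + 0.0186 + 0.0570 + 0.1388 + 0.2972 = 0.5148
G = 1 − 0.5148 = 0.4852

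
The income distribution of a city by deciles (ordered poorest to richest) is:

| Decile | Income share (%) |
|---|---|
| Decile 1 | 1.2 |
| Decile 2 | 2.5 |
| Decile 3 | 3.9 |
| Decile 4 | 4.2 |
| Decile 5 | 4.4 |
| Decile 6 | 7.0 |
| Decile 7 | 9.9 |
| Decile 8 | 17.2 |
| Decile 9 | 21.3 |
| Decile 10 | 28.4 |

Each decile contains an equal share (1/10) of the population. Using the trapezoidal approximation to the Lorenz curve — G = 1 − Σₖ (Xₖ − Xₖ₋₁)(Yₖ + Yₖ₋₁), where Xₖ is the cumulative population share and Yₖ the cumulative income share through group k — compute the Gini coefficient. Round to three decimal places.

Cumulative income shares Yₖ: 0.0120, 0.0370, 0.0760, 0.1180, 0.1620, 0.2320, 0.3310, 0.5030, 0.7160, 1.0000
Σ (Xₖ−Xₖ₋₁)(Yₖ+Yₖ₋₁) = (1/10)(0.0120+0.0000) + (1/10)(0.0370+0.0120) + (1/10)(0.0760+0.0370) + (1/10)(0.1180+0.0760) + (1/10)(0.1620+0.1180) + (1/10)(0.2320+0.1620) + (1/10)(0.3310+0.2320) + (1/10)(0.5030+0.3310) + (1/10)(0.7160+0.5030) + (1/10)(1.0000+0.7160)
  = 0.0012 + 0.0049 + 0.0113 + 0.0194 + 0.0280 + 0.0394 + 0.0563 + 0.0834 + 0.1219 + 0.1716 = 0.5374
G = 1 − 0.5374 = 0.4626

0.463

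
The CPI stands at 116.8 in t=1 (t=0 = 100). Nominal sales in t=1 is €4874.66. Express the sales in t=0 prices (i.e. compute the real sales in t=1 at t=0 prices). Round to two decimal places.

4173.51

Real = Nominal ÷ (Index/100) = 4874.66 ÷ (116.8/100)
     = 4874.66 ÷ 1.168 = 4173.5103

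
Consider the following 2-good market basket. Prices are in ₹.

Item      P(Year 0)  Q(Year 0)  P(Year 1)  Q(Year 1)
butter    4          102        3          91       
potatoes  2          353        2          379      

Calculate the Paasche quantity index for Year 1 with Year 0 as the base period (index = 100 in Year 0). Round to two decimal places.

101.88

Paasche quantity index uses current-period prices as weights.
ΣP(Year 1)·Q(Year 1) = 3×91 + 2×379 = 273 + 758 = 1031
ΣP(Year 1)·Q(Year 0) = 3×102 + 2×353 = 306 + 706 = 1012
Index = 1031 / 1012 × 100 = 101.8775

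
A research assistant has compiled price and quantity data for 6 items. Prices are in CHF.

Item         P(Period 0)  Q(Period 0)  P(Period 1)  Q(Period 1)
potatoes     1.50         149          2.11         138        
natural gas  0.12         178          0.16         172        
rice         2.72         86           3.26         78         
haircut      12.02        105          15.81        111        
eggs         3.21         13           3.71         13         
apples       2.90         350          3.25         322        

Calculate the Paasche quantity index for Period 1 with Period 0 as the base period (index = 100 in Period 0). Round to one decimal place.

Paasche quantity index uses current-period prices as weights.
ΣP(Period 1)·Q(Period 1) = 2.11×138 + 0.16×172 + 3.26×78 + 15.81×111 + 3.71×13 + 3.25×322 = 291.18 + 27.52 + 254.28 + 1754.91 + 48.23 + 1046.5 = 3422.62
ΣP(Period 1)·Q(Period 0) = 2.11×149 + 0.16×178 + 3.26×86 + 15.81×105 + 3.71×13 + 3.25×350 = 314.39 + 28.48 + 280.36 + 1660.05 + 48.23 + 1137.5 = 3469.01
Index = 3422.62 / 3469.01 × 100 = 98.6627

98.7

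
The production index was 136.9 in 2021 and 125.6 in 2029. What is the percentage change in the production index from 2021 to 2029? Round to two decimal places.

-8.25%

Change = (125.6 − 136.9) / 136.9 × 100
       = -11.3 / 136.9 × 100 = -8.2542%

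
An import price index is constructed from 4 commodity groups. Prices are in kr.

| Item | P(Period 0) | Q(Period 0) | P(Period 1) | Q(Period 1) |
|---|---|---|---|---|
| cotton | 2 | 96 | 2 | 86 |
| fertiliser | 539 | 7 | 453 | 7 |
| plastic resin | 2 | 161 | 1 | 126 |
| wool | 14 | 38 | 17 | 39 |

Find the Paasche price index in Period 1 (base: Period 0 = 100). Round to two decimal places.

87.12

Paasche price index uses current-period quantities as weights.
ΣP(Period 1)·Q(Period 1) = 2×86 + 453×7 + 1×126 + 17×39 = 172 + 3171 + 126 + 663 = 4132
ΣP(Period 0)·Q(Period 1) = 2×86 + 539×7 + 2×126 + 14×39 = 172 + 3773 + 252 + 546 = 4743
Index = 4132 / 4743 × 100 = 87.1179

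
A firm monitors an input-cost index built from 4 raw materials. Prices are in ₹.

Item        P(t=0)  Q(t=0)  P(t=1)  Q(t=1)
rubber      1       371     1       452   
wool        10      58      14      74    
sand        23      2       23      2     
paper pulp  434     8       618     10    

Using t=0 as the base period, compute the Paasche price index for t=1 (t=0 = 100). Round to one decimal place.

138.3

Paasche price index uses current-period quantities as weights.
ΣP(t=1)·Q(t=1) = 1×452 + 14×74 + 23×2 + 618×10 = 452 + 1036 + 46 + 6180 = 7714
ΣP(t=0)·Q(t=1) = 1×452 + 10×74 + 23×2 + 434×10 = 452 + 740 + 46 + 4340 = 5578
Index = 7714 / 5578 × 100 = 138.2933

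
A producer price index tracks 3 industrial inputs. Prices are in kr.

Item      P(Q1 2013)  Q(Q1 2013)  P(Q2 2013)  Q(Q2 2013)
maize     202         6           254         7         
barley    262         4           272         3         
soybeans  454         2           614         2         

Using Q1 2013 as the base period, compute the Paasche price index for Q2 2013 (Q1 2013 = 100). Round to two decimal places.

122.97

Paasche price index uses current-period quantities as weights.
ΣP(Q2 2013)·Q(Q2 2013) = 254×7 + 272×3 + 614×2 = 1778 + 816 + 1228 = 3822
ΣP(Q1 2013)·Q(Q2 2013) = 202×7 + 262×3 + 454×2 = 1414 + 786 + 908 = 3108
Index = 3822 / 3108 × 100 = 122.9730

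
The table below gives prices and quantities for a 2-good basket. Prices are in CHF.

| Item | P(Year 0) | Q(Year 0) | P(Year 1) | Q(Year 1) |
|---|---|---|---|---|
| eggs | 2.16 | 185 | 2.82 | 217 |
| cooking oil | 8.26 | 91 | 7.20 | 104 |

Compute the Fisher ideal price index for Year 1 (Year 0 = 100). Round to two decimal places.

Laspeyres component (base-period weights):
ΣP(Year 1)Q(Year 0) = 2.82×185 + 7.20×91 = 521.7 + 655.2 = 1176.9
ΣP(Year 0)Q(Year 0) = 2.16×185 + 8.26×91 = 399.6 + 751.66 = 1151.26
L = 1176.9 / 1151.26 × 100 = 102.2271
Paasche component (current-period weights):
ΣP(Year 1)Q(Year 1) = 2.82×217 + 7.20×104 = 611.94 + 748.8 = 1360.74
ΣP(Year 0)Q(Year 1) = 2.16×217 + 8.26×104 = 468.72 + 859.04 = 1327.76
P = 1360.74 / 1327.76 × 100 = 102.4839
Fisher = √(L × P) = √(102.2271 × 102.4839) = 102.3554

102.36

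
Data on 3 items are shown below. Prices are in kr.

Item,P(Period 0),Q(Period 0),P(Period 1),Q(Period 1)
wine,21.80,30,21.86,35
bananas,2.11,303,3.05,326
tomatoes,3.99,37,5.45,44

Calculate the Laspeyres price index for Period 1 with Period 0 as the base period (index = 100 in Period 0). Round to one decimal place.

Laspeyres price index uses base-period quantities as weights.
ΣP(Period 1)·Q(Period 0) = 21.86×30 + 3.05×303 + 5.45×37 = 655.8 + 924.15 + 201.65 = 1781.6
ΣP(Period 0)·Q(Period 0) = 21.80×30 + 2.11×303 + 3.99×37 = 654 + 639.33 + 147.63 = 1440.96
Index = 1781.6 / 1440.96 × 100 = 123.6398

123.6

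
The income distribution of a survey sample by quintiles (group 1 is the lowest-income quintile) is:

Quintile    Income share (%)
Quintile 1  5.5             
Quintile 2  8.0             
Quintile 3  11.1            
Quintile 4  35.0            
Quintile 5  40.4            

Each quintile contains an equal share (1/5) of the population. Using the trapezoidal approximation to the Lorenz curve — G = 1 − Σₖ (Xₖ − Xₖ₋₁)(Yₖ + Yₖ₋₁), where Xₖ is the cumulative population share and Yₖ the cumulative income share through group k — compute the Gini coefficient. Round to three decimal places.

Cumulative income shares Yₖ: 0.0550, 0.1350, 0.2460, 0.5960, 1.0000
Σ (Xₖ−Xₖ₋₁)(Yₖ+Yₖ₋₁) = (1/5)(0.0550+0.0000) + (1/5)(0.1350+0.0550) + (1/5)(0.2460+0.1350) + (1/5)(0.5960+0.2460) + (1/5)(1.0000+0.5960)
  = 0.0110 + 0.0380 + 0.0762 + 0.1684 + 0.3192 = 0.6128
G = 1 − 0.6128 = 0.3872

0.387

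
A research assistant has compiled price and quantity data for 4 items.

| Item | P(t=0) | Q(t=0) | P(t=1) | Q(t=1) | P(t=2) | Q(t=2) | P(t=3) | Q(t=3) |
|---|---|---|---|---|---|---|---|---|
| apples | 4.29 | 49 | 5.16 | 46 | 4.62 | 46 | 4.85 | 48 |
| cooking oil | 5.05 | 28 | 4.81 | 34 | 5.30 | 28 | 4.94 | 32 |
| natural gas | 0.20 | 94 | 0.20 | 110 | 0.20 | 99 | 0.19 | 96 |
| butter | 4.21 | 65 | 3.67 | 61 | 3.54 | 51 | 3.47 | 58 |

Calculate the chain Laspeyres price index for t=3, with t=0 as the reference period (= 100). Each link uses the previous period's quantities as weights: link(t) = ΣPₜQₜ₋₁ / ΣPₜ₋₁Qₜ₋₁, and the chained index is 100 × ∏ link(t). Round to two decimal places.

Link t=0→t=1:
ΣP(t=1)Q(t=0) = 5.16×49 + 4.81×28 + 0.20×94 + 3.67×65 = 252.84 + 134.68 + 18.8 + 238.55 = 644.87
ΣP(t=0)Q(t=0) = 4.29×49 + 5.05×28 + 0.20×94 + 4.21×65 = 210.21 + 141.4 + 18.8 + 273.65 = 644.06
link = 644.87/644.06 = 1.001258
Link t=1→t=2:
ΣP(t=2)Q(t=1) = 4.62×46 + 5.30×34 + 0.20×110 + 3.54×61 = 212.52 + 180.2 + 22 + 215.94 = 630.66
ΣP(t=1)Q(t=1) = 5.16×46 + 4.81×34 + 0.20×110 + 3.67×61 = 237.36 + 163.54 + 22 + 223.87 = 646.77
link = 630.66/646.77 = 0.975092
Link t=2→t=3:
ΣP(t=3)Q(t=2) = 4.85×46 + 4.94×28 + 0.19×99 + 3.47×51 = 223.1 + 138.32 + 18.81 + 176.97 = 557.2
ΣP(t=2)Q(t=2) = 4.62×46 + 5.30×28 + 0.20×99 + 3.54×51 = 212.52 + 148.4 + 19.8 + 180.54 = 561.26
link = 557.2/561.26 = 0.992766
Chained index = 100 × 1.001258 × 0.975092 × 0.992766 = 96.9256

96.93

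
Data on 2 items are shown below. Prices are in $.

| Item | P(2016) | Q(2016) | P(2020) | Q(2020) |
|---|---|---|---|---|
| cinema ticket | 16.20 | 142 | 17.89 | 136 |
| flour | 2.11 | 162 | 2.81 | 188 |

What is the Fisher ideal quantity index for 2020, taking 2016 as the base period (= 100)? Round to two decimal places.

98.63

Laspeyres component (base-period weights):
ΣP(2016)Q(2020) = 16.20×136 + 2.11×188 = 2203.2 + 396.68 = 2599.88
ΣP(2016)Q(2016) = 16.20×142 + 2.11×162 = 2300.4 + 341.82 = 2642.22
L = 2599.88 / 2642.22 × 100 = 98.3976
Paasche component (current-period weights):
ΣP(2020)Q(2020) = 17.89×136 + 2.81×188 = 2433.04 + 528.28 = 2961.32
ΣP(2020)Q(2016) = 17.89×142 + 2.81×162 = 2540.38 + 455.22 = 2995.6
P = 2961.32 / 2995.6 × 100 = 98.8557
Fisher = √(L × P) = √(98.3976 × 98.8557) = 98.6263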